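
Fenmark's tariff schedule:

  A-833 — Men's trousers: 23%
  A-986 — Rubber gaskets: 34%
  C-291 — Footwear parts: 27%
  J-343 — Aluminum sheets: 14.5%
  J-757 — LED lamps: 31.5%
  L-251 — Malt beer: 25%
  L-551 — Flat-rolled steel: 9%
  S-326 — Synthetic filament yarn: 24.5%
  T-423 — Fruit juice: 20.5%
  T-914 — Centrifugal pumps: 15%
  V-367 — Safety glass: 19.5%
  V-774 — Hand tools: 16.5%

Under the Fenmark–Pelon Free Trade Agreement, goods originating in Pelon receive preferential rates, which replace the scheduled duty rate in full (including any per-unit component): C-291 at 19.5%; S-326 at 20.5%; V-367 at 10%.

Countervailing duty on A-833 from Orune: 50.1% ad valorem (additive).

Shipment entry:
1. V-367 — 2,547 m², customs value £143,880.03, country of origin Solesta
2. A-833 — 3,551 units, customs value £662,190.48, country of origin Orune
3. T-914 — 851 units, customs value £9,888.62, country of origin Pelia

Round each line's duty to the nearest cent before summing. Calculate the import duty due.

£513,601.14

Line 1 (V-367, Solesta, 2,547 m², £143,880.03):
Base rate for V-367 is 19.5%.
V-367 has an FTA preferential rate, but origin Solesta is not Pelon; base rate stands.
Duty = £143,880.03 × 19.5% = £28,056.61.
Line 2 (A-833, Orune, 3,551 units, £662,190.48):
Base rate for A-833 is 23%.
Additional duty on A-833 from Orune: +50.1%. Applied ad valorem rate: 23% + 50.1% = 73.1%.
Duty = £662,190.48 × 73.1% = £484,061.24.
Line 3 (T-914, Pelia, 851 units, £9,888.62):
Base rate for T-914 is 15%.
Duty = £9,888.62 × 15% = £1,483.29.
Total = £28,056.61 + £484,061.24 + £1,483.29 = £513,601.14.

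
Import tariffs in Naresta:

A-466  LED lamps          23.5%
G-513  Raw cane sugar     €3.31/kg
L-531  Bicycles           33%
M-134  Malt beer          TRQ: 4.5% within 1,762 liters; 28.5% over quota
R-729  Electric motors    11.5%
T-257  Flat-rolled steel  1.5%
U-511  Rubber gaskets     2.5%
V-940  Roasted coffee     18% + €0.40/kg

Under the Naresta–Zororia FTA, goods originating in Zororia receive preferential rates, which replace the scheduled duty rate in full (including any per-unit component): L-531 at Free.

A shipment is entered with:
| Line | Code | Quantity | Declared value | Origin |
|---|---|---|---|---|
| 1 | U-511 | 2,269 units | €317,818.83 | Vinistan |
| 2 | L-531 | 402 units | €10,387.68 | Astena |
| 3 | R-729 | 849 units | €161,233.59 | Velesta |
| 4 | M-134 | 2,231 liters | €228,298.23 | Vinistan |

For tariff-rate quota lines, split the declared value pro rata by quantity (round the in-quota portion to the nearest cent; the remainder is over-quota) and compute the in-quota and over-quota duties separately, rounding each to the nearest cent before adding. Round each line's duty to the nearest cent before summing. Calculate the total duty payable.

€51,706.95

Line 1 (U-511, Vinistan, 2,269 units, €317,818.83):
Base rate for U-511 is 2.5%.
Duty = €317,818.83 × 2.5% = €7,945.47.
Line 2 (L-531, Astena, 402 units, €10,387.68):
Base rate for L-531 is 33%.
L-531 has an FTA preferential rate, but origin Astena is not Zororia; base rate stands.
Duty = €10,387.68 × 33% = €3,427.93.
Line 3 (R-729, Velesta, 849 units, €161,233.59):
Base rate for R-729 is 11.5%.
Duty = €161,233.59 × 11.5% = €18,541.86.
Line 4 (M-134, Vinistan, 2,231 liters, €228,298.23):
Code M-134 is under a tariff-rate quota (threshold 1,762 liters). In-quota: 1,762 liters at 4.5%; over-quota: 469 liters at 28.5%.
Pro-rata value split: in-quota = €228,298.23 × 1,762/2,231 = €180,305.46; over-quota = €228,298.23 − €180,305.46 = €47,992.77.
In-quota duty = €180,305.46 × 4.5% = €8,113.75. Over-quota duty = €47,992.77 × 28.5% = €13,677.94.
Line duty = €8,113.75 + €13,677.94 = €21,791.69.
Total = €7,945.47 + €3,427.93 + €18,541.86 + €21,791.69 = €51,706.95.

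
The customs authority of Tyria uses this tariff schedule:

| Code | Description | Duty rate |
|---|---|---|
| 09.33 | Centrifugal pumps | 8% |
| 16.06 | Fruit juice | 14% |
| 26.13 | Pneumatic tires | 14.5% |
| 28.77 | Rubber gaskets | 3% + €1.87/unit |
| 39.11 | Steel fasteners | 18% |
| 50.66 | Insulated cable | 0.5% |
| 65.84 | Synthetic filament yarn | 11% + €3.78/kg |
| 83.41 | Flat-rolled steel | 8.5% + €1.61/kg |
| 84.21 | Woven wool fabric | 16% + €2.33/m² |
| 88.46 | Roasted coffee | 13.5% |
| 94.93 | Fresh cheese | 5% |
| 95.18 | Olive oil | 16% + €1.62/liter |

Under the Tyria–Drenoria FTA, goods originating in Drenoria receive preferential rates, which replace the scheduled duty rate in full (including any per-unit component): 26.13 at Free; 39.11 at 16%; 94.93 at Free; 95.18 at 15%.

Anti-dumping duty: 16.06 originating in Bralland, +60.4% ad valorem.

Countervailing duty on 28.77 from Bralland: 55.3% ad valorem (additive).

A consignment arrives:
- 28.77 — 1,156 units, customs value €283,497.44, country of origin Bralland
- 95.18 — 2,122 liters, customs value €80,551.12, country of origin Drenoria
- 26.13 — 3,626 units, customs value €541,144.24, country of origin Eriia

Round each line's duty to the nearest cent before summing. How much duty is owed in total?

€257,989.31

Line 1 (28.77, Bralland, 1,156 units, €283,497.44):
Base rate for 28.77 is 3% + €1.87/unit.
Additional duty on 28.77 from Bralland: +55.3%. Applied ad valorem rate: 3% + 55.3% = 58.3%.
Duty = €283,497.44 × 58.3% + 1,156 × €1.87 = €167,440.73.
Line 2 (95.18, Drenoria, 2,122 liters, €80,551.12):
Base rate for 95.18 is 16% + €1.62/liter.
Origin Drenoria qualifies under the Tyria–Drenoria agreement and 95.18 is covered: preferential rate 15% applies instead.
Duty = €80,551.12 × 15% = €12,082.67.
Line 3 (26.13, Eriia, 3,626 units, €541,144.24):
Base rate for 26.13 is 14.5%.
26.13 has an FTA preferential rate, but origin Eriia is not Drenoria; base rate stands.
Duty = €541,144.24 × 14.5% = €78,465.91.
Total = €167,440.73 + €12,082.67 + €78,465.91 = €257,989.31.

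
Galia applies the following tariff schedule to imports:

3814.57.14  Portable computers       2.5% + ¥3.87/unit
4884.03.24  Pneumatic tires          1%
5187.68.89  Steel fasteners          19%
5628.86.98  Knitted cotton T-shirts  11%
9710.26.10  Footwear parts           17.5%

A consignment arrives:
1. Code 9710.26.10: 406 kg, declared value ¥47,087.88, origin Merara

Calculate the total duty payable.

Line 1 (9710.26.10, Merara, 406 kg, ¥47,087.88):
Base rate for 9710.26.10 is 17.5%.
Duty = ¥47,087.88 × 17.5% = ¥8,240.38.

¥8,240.38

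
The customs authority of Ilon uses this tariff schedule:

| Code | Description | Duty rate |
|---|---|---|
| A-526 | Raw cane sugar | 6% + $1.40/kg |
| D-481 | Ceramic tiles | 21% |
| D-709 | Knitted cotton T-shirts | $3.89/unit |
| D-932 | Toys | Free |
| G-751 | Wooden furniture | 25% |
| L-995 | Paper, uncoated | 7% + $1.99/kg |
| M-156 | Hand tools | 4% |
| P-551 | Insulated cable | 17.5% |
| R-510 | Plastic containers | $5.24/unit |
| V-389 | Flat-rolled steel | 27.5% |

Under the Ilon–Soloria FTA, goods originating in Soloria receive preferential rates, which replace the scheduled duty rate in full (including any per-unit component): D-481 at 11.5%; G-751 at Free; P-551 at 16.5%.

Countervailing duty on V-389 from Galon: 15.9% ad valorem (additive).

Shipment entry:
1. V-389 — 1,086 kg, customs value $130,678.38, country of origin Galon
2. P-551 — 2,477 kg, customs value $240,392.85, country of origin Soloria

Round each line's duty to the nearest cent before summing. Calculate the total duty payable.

Line 1 (V-389, Galon, 1,086 kg, $130,678.38):
Base rate for V-389 is 27.5%.
Additional duty on V-389 from Galon: +15.9%. Applied ad valorem rate: 27.5% + 15.9% = 43.4%.
Duty = $130,678.38 × 43.4% = $56,714.42.
Line 2 (P-551, Soloria, 2,477 kg, $240,392.85):
Base rate for P-551 is 17.5%.
Origin Soloria qualifies under the Ilon–Soloria agreement and P-551 is covered: preferential rate 16.5% applies instead.
Duty = $240,392.85 × 16.5% = $39,664.82.
Total = $56,714.42 + $39,664.82 = $96,379.24.

$96,379.24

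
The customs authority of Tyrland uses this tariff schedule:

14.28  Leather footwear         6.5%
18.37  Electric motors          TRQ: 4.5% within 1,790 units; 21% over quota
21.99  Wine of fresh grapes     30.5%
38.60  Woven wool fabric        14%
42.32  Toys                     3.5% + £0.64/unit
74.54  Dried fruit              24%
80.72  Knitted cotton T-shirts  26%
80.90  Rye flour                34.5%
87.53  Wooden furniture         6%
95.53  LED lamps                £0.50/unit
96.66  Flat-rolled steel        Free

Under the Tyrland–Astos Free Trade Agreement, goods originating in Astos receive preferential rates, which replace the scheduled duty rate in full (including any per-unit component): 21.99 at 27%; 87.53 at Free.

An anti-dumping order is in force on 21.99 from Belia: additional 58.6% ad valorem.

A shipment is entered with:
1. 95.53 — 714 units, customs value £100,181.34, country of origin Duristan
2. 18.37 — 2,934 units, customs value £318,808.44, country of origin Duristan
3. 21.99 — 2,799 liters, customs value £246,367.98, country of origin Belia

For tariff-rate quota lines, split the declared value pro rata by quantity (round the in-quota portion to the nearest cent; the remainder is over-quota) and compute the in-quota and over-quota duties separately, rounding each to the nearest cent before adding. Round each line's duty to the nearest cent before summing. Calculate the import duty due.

£254,727.91

Line 1 (95.53, Duristan, 714 units, £100,181.34):
Base rate for 95.53 is £0.50/unit.
Duty = 714 × £0.50 = £357.00.
Line 2 (18.37, Duristan, 2,934 units, £318,808.44):
Code 18.37 is under a tariff-rate quota (threshold 1,790 units). In-quota: 1,790 units at 4.5%; over-quota: 1,144 units at 21%.
Pro-rata value split: in-quota = £318,808.44 × 1,790/2,934 = £194,501.40; over-quota = £318,808.44 − £194,501.40 = £124,307.04.
In-quota duty = £194,501.40 × 4.5% = £8,752.56. Over-quota duty = £124,307.04 × 21% = £26,104.48.
Line duty = £8,752.56 + £26,104.48 = £34,857.04.
Line 3 (21.99, Belia, 2,799 liters, £246,367.98):
Base rate for 21.99 is 30.5%.
21.99 has an FTA preferential rate, but origin Belia is not Astos; base rate stands.
Additional duty on 21.99 from Belia: +58.6%. Applied ad valorem rate: 30.5% + 58.6% = 89.1%.
Duty = £246,367.98 × 89.1% = £219,513.87.
Total = £357.00 + £34,857.04 + £219,513.87 = £254,727.91.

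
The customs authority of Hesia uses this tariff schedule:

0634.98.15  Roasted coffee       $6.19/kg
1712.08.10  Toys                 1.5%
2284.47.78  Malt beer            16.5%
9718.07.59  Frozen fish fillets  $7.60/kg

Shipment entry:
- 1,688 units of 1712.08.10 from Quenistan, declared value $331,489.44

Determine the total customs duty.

Line 1 (1712.08.10, Quenistan, 1,688 units, $331,489.44):
Base rate for 1712.08.10 is 1.5%.
Duty = $331,489.44 × 1.5% = $4,972.34.

$4,972.34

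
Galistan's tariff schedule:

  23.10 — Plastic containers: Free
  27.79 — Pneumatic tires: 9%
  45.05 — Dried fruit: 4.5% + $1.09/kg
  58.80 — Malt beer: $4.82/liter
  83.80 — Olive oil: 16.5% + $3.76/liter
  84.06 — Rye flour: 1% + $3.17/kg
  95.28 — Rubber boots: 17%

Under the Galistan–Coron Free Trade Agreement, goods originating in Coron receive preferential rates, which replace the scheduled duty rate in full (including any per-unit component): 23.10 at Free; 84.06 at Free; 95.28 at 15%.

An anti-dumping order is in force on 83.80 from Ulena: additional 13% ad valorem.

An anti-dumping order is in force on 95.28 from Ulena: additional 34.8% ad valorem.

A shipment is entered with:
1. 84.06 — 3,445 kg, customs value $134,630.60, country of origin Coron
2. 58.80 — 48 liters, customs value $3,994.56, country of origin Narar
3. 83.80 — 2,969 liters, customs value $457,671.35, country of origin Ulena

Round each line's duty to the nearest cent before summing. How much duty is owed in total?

Line 1 (84.06, Coron, 3,445 kg, $134,630.60):
Base rate for 84.06 is 1% + $3.17/kg.
Origin Coron qualifies under the Galistan–Coron agreement and 84.06 is covered: preferential rate Free applies instead.
Duty = $134,630.60 × 0% = $0.00.
Line 2 (58.80, Narar, 48 liters, $3,994.56):
Base rate for 58.80 is $4.82/liter.
Duty = 48 × $4.82 = $231.36.
Line 3 (83.80, Ulena, 2,969 liters, $457,671.35):
Base rate for 83.80 is 16.5% + $3.76/liter.
Additional duty on 83.80 from Ulena: +13%. Applied ad valorem rate: 16.5% + 13% = 29.5%.
Duty = $457,671.35 × 29.5% + 2,969 × $3.76 = $146,176.49.
Total = $0.00 + $231.36 + $146,176.49 = $146,407.85.

$146,407.85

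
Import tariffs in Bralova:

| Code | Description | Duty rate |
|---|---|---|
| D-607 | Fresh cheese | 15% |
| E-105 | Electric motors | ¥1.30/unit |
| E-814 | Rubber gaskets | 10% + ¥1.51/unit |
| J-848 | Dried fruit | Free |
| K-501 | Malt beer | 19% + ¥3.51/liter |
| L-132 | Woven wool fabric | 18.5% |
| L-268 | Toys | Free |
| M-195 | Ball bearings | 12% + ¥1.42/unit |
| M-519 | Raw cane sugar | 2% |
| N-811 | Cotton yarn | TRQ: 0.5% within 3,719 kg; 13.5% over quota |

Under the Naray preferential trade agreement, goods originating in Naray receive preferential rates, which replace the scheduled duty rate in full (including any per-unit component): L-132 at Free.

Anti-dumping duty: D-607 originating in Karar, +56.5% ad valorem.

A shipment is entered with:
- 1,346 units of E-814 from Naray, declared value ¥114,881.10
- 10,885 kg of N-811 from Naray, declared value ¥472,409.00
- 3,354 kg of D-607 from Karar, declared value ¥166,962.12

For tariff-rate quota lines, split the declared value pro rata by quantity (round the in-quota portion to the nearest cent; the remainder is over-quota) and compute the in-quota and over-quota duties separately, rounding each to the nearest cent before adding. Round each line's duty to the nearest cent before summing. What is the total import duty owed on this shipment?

¥175,691.10

Line 1 (E-814, Naray, 1,346 units, ¥114,881.10):
Base rate for E-814 is 10% + ¥1.51/unit.
Origin Naray is the FTA partner but E-814 is not on the preference list; base rate stands.
Duty = ¥114,881.10 × 10% + 1,346 × ¥1.51 = ¥13,520.57.
Line 2 (N-811, Naray, 10,885 kg, ¥472,409.00):
Code N-811 is under a tariff-rate quota (threshold 3,719 kg). In-quota: 3,719 kg at 0.5%; over-quota: 7,166 kg at 13.5%.
Pro-rata value split: in-quota = ¥472,409.00 × 3,719/10,885 = ¥161,404.60; over-quota = ¥472,409.00 − ¥161,404.60 = ¥311,004.40.
In-quota duty = ¥161,404.60 × 0.5% = ¥807.02. Over-quota duty = ¥311,004.40 × 13.5% = ¥41,985.59.
Line duty = ¥807.02 + ¥41,985.59 = ¥42,792.61.
Line 3 (D-607, Karar, 3,354 kg, ¥166,962.12):
Base rate for D-607 is 15%.
Additional duty on D-607 from Karar: +56.5%. Applied ad valorem rate: 15% + 56.5% = 71.5%.
Duty = ¥166,962.12 × 71.5% = ¥119,377.92.
Total = ¥13,520.57 + ¥42,792.61 + ¥119,377.92 = ¥175,691.10.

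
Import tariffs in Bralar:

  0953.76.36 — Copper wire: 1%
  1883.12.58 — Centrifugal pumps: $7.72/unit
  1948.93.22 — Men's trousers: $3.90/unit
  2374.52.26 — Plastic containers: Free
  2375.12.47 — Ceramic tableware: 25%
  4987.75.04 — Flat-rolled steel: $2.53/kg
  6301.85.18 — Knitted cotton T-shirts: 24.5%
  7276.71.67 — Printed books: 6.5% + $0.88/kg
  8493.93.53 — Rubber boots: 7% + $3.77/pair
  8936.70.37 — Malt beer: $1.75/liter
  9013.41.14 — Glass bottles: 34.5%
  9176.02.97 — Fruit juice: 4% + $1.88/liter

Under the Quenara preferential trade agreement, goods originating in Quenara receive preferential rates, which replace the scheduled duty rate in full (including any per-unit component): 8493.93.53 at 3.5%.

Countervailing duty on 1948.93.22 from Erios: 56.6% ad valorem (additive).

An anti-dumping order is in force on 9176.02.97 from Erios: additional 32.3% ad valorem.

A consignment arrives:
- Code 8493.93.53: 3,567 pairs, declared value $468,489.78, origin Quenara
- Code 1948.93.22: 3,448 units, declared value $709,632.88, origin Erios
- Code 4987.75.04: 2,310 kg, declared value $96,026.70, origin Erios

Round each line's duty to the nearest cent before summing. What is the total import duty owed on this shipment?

$437,340.85

Line 1 (8493.93.53, Quenara, 3,567 pairs, $468,489.78):
Base rate for 8493.93.53 is 7% + $3.77/pair.
Origin Quenara qualifies under the Bralar–Quenara agreement and 8493.93.53 is covered: preferential rate 3.5% applies instead.
Duty = $468,489.78 × 3.5% = $16,397.14.
Line 2 (1948.93.22, Erios, 3,448 units, $709,632.88):
Base rate for 1948.93.22 is $3.90/unit.
Additional duty on 1948.93.22 from Erios: +56.6% ad valorem. Applied ad valorem rate = 56.6%.
Duty = $709,632.88 × 56.6% + 3,448 × $3.90 = $415,099.41.
Line 3 (4987.75.04, Erios, 2,310 kg, $96,026.70):
Base rate for 4987.75.04 is $2.53/kg.
Duty = 2,310 × $2.53 = $5,844.30.
Total = $16,397.14 + $415,099.41 + $5,844.30 = $437,340.85.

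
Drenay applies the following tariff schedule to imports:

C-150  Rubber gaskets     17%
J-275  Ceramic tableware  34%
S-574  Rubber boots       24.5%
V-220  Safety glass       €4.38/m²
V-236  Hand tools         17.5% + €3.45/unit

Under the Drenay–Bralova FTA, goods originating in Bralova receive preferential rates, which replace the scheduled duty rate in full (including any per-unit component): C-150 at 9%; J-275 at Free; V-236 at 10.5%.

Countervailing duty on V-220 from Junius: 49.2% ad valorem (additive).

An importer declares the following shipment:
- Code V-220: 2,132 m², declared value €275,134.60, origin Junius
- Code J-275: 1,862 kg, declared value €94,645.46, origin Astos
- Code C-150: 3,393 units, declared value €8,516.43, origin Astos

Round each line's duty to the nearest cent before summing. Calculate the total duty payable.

Line 1 (V-220, Junius, 2,132 m², €275,134.60):
Base rate for V-220 is €4.38/m².
Additional duty on V-220 from Junius: +49.2% ad valorem. Applied ad valorem rate = 49.2%.
Duty = €275,134.60 × 49.2% + 2,132 × €4.38 = €144,704.38.
Line 2 (J-275, Astos, 1,862 kg, €94,645.46):
Base rate for J-275 is 34%.
J-275 has an FTA preferential rate, but origin Astos is not Bralova; base rate stands.
Duty = €94,645.46 × 34% = €32,179.46.
Line 3 (C-150, Astos, 3,393 units, €8,516.43):
Base rate for C-150 is 17%.
C-150 has an FTA preferential rate, but origin Astos is not Bralova; base rate stands.
Duty = €8,516.43 × 17% = €1,447.79.
Total = €144,704.38 + €32,179.46 + €1,447.79 = €178,331.63.

€178,331.63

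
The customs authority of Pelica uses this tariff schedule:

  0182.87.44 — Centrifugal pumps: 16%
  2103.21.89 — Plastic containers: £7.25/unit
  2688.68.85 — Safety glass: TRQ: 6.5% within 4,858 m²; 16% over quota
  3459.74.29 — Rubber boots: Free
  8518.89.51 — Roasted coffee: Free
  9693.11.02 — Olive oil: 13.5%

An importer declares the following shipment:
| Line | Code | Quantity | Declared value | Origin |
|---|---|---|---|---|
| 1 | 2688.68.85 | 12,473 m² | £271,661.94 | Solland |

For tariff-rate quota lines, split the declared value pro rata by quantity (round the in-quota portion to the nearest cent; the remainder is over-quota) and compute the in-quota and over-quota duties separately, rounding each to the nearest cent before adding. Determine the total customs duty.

£33,414.22

Line 1 (2688.68.85, Solland, 12,473 m², £271,661.94):
Code 2688.68.85 is under a tariff-rate quota (threshold 4,858 m²). In-quota: 4,858 m² at 6.5%; over-quota: 7,615 m² at 16%.
Pro-rata value split: in-quota = £271,661.94 × 4,858/12,473 = £105,807.24; over-quota = £271,661.94 − £105,807.24 = £165,854.70.
In-quota duty = £105,807.24 × 6.5% = £6,877.47. Over-quota duty = £165,854.70 × 16% = £26,536.75.
Line duty = £6,877.47 + £26,536.75 = £33,414.22.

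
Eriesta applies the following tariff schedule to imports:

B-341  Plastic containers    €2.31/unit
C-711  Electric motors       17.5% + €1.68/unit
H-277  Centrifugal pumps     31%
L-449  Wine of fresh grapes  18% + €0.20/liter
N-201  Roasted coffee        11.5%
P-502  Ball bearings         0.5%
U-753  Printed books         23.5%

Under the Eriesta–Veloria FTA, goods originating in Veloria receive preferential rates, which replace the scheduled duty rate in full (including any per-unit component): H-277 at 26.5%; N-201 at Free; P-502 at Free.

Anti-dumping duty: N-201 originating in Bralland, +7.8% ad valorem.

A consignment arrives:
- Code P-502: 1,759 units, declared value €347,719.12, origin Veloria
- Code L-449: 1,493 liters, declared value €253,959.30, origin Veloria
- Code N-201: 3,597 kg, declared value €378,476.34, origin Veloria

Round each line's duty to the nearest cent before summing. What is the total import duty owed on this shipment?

Line 1 (P-502, Veloria, 1,759 units, €347,719.12):
Base rate for P-502 is 0.5%.
Origin Veloria qualifies under the Eriesta–Veloria agreement and P-502 is covered: preferential rate Free applies instead.
Duty = €347,719.12 × 0% = €0.00.
Line 2 (L-449, Veloria, 1,493 liters, €253,959.30):
Base rate for L-449 is 18% + €0.20/liter.
Origin Veloria is the FTA partner but L-449 is not on the preference list; base rate stands.
Duty = €253,959.30 × 18% + 1,493 × €0.20 = €46,011.27.
Line 3 (N-201, Veloria, 3,597 kg, €378,476.34):
Base rate for N-201 is 11.5%.
Origin Veloria qualifies under the Eriesta–Veloria agreement and N-201 is covered: preferential rate Free applies instead.
The additional-duty order on N-201 targets Bralland, not Veloria; it does not apply.
Duty = €378,476.34 × 0% = €0.00.
Total = €0.00 + €46,011.27 + €0.00 = €46,011.27.

€46,011.27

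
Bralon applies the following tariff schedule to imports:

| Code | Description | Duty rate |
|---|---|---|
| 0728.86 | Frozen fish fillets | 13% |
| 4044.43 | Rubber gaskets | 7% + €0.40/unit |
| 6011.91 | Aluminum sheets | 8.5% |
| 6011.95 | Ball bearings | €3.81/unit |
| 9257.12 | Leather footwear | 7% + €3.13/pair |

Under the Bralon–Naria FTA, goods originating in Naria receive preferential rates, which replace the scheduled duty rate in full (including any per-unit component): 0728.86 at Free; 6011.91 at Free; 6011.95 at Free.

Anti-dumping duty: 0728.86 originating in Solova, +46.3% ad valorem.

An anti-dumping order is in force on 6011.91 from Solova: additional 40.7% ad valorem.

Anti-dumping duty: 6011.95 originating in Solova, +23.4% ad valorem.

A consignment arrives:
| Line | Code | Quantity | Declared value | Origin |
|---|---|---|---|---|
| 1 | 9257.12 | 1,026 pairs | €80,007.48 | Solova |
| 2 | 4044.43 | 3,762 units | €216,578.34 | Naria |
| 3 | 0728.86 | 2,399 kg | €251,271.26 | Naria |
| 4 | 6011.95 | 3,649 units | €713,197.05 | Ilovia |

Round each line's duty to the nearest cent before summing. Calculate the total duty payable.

Line 1 (9257.12, Solova, 1,026 pairs, €80,007.48):
Base rate for 9257.12 is 7% + €3.13/pair.
Duty = €80,007.48 × 7% + 1,026 × €3.13 = €8,811.90.
Line 2 (4044.43, Naria, 3,762 units, €216,578.34):
Base rate for 4044.43 is 7% + €0.40/unit.
Origin Naria is the FTA partner but 4044.43 is not on the preference list; base rate stands.
Duty = €216,578.34 × 7% + 3,762 × €0.40 = €16,665.28.
Line 3 (0728.86, Naria, 2,399 kg, €251,271.26):
Base rate for 0728.86 is 13%.
Origin Naria qualifies under the Bralon–Naria agreement and 0728.86 is covered: preferential rate Free applies instead.
The additional-duty order on 0728.86 targets Solova, not Naria; it does not apply.
Duty = €251,271.26 × 0% = €0.00.
Line 4 (6011.95, Ilovia, 3,649 units, €713,197.05):
Base rate for 6011.95 is €3.81/unit.
6011.95 has an FTA preferential rate, but origin Ilovia is not Naria; base rate stands.
The additional-duty order on 6011.95 targets Solova, not Ilovia; it does not apply.
Duty = 3,649 × €3.81 = €13,902.69.
Total = €8,811.90 + €16,665.28 + €0.00 + €13,902.69 = €39,379.87.

€39,379.87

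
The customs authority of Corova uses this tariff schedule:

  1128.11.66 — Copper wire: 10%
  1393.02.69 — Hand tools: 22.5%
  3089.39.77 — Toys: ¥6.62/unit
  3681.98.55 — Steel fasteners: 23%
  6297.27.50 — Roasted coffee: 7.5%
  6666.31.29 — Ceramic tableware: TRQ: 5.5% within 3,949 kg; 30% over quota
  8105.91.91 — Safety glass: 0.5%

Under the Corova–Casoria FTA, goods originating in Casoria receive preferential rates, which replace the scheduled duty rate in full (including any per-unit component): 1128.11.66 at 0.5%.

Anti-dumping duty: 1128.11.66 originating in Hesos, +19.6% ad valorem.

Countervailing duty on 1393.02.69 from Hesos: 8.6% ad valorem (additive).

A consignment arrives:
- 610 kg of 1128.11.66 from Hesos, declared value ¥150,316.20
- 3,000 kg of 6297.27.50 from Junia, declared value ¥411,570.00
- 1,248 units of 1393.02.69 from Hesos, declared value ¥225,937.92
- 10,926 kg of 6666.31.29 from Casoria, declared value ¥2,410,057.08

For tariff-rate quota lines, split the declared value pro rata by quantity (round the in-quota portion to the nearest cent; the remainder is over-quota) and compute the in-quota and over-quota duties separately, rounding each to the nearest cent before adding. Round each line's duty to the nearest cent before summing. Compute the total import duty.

¥655,232.91

Line 1 (1128.11.66, Hesos, 610 kg, ¥150,316.20):
Base rate for 1128.11.66 is 10%.
1128.11.66 has an FTA preferential rate, but origin Hesos is not Casoria; base rate stands.
Additional duty on 1128.11.66 from Hesos: +19.6%. Applied ad valorem rate: 10% + 19.6% = 29.6%.
Duty = ¥150,316.20 × 29.6% = ¥44,493.60.
Line 2 (6297.27.50, Junia, 3,000 kg, ¥411,570.00):
Base rate for 6297.27.50 is 7.5%.
Duty = ¥411,570.00 × 7.5% = ¥30,867.75.
Line 3 (1393.02.69, Hesos, 1,248 units, ¥225,937.92):
Base rate for 1393.02.69 is 22.5%.
Additional duty on 1393.02.69 from Hesos: +8.6%. Applied ad valorem rate: 22.5% + 8.6% = 31.1%.
Duty = ¥225,937.92 × 31.1% = ¥70,266.69.
Line 4 (6666.31.29, Casoria, 10,926 kg, ¥2,410,057.08):
Code 6666.31.29 is under a tariff-rate quota (threshold 3,949 kg). In-quota: 3,949 kg at 5.5%; over-quota: 6,977 kg at 30%.
Pro-rata value split: in-quota = ¥2,410,057.08 × 3,949/10,926 = ¥871,070.42; over-quota = ¥2,410,057.08 − ¥871,070.42 = ¥1,538,986.66.
In-quota duty = ¥871,070.42 × 5.5% = ¥47,908.87. Over-quota duty = ¥1,538,986.66 × 30% = ¥461,696.00.
Line duty = ¥47,908.87 + ¥461,696.00 = ¥509,604.87.
Total = ¥44,493.60 + ¥30,867.75 + ¥70,266.69 + ¥509,604.87 = ¥655,232.91.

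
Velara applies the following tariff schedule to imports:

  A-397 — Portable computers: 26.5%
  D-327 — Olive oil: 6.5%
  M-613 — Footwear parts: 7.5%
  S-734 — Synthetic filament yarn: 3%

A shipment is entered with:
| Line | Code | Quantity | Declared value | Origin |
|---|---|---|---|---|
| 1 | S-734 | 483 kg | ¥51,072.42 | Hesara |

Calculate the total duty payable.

Line 1 (S-734, Hesara, 483 kg, ¥51,072.42):
Base rate for S-734 is 3%.
Duty = ¥51,072.42 × 3% = ¥1,532.17.

¥1,532.17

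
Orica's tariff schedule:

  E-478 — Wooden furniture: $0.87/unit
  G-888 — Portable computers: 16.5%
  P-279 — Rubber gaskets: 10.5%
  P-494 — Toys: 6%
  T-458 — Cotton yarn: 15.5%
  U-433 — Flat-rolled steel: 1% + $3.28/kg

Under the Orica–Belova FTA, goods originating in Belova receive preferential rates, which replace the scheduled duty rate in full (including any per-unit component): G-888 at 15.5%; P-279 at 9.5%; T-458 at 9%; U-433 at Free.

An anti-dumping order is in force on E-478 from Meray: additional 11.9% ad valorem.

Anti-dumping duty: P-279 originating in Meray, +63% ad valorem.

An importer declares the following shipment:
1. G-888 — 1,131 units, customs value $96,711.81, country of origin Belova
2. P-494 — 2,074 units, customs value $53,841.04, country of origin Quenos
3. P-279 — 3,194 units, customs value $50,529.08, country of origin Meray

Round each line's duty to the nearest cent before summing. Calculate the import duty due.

$55,359.66

Line 1 (G-888, Belova, 1,131 units, $96,711.81):
Base rate for G-888 is 16.5%.
Origin Belova qualifies under the Orica–Belova agreement and G-888 is covered: preferential rate 15.5% applies instead.
Duty = $96,711.81 × 15.5% = $14,990.33.
Line 2 (P-494, Quenos, 2,074 units, $53,841.04):
Base rate for P-494 is 6%.
Duty = $53,841.04 × 6% = $3,230.46.
Line 3 (P-279, Meray, 3,194 units, $50,529.08):
Base rate for P-279 is 10.5%.
P-279 has an FTA preferential rate, but origin Meray is not Belova; base rate stands.
Additional duty on P-279 from Meray: +63%. Applied ad valorem rate: 10.5% + 63% = 73.5%.
Duty = $50,529.08 × 73.5% = $37,138.87.
Total = $14,990.33 + $3,230.46 + $37,138.87 = $55,359.66.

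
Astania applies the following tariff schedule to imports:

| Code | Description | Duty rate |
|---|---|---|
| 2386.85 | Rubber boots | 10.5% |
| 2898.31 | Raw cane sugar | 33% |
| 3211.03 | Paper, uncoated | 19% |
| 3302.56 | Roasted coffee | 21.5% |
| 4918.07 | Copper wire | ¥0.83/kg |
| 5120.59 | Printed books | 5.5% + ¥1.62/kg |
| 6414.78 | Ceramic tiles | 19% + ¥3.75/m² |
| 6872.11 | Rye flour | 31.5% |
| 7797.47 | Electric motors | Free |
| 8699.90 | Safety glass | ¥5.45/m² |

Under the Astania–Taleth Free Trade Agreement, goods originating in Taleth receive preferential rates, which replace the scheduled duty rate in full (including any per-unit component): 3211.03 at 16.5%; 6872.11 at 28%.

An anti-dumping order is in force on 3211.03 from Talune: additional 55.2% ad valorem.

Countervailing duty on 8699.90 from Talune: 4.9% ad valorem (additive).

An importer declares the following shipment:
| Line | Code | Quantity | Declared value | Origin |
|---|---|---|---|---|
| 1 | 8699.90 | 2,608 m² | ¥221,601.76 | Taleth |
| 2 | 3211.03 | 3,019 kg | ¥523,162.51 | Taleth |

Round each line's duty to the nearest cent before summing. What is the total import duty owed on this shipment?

¥100,535.41

Line 1 (8699.90, Taleth, 2,608 m², ¥221,601.76):
Base rate for 8699.90 is ¥5.45/m².
Origin Taleth is the FTA partner but 8699.90 is not on the preference list; base rate stands.
The additional-duty order on 8699.90 targets Talune, not Taleth; it does not apply.
Duty = 2,608 × ¥5.45 = ¥14,213.60.
Line 2 (3211.03, Taleth, 3,019 kg, ¥523,162.51):
Base rate for 3211.03 is 19%.
Origin Taleth qualifies under the Astania–Taleth agreement and 3211.03 is covered: preferential rate 16.5% applies instead.
The additional-duty order on 3211.03 targets Talune, not Taleth; it does not apply.
Duty = ¥523,162.51 × 16.5% = ¥86,321.81.
Total = ¥14,213.60 + ¥86,321.81 = ¥100,535.41.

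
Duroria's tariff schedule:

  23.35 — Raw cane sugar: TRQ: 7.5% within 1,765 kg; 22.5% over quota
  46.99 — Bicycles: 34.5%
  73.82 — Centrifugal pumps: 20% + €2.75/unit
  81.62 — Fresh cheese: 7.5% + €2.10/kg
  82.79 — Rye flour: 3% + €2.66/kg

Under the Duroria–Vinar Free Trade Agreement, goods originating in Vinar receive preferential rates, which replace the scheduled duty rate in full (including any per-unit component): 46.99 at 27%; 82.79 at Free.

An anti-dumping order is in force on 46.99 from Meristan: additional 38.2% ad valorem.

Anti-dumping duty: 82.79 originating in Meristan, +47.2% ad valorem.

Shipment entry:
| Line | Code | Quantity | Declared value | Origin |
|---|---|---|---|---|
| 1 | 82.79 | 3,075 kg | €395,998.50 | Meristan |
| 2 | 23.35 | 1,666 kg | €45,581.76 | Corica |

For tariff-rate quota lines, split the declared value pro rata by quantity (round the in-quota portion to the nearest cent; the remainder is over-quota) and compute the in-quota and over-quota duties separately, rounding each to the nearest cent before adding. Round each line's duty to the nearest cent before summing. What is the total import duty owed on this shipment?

€210,389.38

Line 1 (82.79, Meristan, 3,075 kg, €395,998.50):
Base rate for 82.79 is 3% + €2.66/kg.
82.79 has an FTA preferential rate, but origin Meristan is not Vinar; base rate stands.
Additional duty on 82.79 from Meristan: +47.2%. Applied ad valorem rate: 3% + 47.2% = 50.2%.
Duty = €395,998.50 × 50.2% + 3,075 × €2.66 = €206,970.75.
Line 2 (23.35, Corica, 1,666 kg, €45,581.76):
Code 23.35 is under a tariff-rate quota (threshold 1,765 kg). Quantity 1,666 kg is within the quota, so the in-quota rate 7.5% applies to the full value.
Duty = €45,581.76 × 7.5% = €3,418.63.
Total = €206,970.75 + €3,418.63 = €210,389.38.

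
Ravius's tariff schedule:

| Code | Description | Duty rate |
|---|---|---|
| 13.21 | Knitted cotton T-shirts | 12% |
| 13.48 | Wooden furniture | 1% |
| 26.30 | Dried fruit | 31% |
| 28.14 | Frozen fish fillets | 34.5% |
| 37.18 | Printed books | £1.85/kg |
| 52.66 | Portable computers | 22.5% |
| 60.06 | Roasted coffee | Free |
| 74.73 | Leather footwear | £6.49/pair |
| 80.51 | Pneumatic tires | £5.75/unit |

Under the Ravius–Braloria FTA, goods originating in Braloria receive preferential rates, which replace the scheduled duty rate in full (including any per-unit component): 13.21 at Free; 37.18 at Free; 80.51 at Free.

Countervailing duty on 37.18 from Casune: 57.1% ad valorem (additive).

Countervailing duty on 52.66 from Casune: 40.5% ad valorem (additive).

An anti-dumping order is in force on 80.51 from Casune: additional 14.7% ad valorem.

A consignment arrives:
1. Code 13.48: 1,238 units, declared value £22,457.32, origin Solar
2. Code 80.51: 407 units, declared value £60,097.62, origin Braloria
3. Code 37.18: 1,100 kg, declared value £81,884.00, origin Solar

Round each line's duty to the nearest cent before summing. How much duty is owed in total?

Line 1 (13.48, Solar, 1,238 units, £22,457.32):
Base rate for 13.48 is 1%.
Duty = £22,457.32 × 1% = £224.57.
Line 2 (80.51, Braloria, 407 units, £60,097.62):
Base rate for 80.51 is £5.75/unit.
Origin Braloria qualifies under the Ravius–Braloria agreement and 80.51 is covered: preferential rate Free applies instead.
The additional-duty order on 80.51 targets Casune, not Braloria; it does not apply.
Duty = £60,097.62 × 0% = £0.00.
Line 3 (37.18, Solar, 1,100 kg, £81,884.00):
Base rate for 37.18 is £1.85/kg.
37.18 has an FTA preferential rate, but origin Solar is not Braloria; base rate stands.
The additional-duty order on 37.18 targets Casune, not Solar; it does not apply.
Duty = 1,100 × £1.85 = £2,035.00.
Total = £224.57 + £0.00 + £2,035.00 = £2,259.57.

£2,259.57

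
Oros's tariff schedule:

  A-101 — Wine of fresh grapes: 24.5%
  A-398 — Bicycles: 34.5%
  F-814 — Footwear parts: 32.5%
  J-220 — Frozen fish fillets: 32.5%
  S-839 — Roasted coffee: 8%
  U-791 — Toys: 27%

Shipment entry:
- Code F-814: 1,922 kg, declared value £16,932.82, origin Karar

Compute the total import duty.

Line 1 (F-814, Karar, 1,922 kg, £16,932.82):
Base rate for F-814 is 32.5%.
Duty = £16,932.82 × 32.5% = £5,503.17.

£5,503.17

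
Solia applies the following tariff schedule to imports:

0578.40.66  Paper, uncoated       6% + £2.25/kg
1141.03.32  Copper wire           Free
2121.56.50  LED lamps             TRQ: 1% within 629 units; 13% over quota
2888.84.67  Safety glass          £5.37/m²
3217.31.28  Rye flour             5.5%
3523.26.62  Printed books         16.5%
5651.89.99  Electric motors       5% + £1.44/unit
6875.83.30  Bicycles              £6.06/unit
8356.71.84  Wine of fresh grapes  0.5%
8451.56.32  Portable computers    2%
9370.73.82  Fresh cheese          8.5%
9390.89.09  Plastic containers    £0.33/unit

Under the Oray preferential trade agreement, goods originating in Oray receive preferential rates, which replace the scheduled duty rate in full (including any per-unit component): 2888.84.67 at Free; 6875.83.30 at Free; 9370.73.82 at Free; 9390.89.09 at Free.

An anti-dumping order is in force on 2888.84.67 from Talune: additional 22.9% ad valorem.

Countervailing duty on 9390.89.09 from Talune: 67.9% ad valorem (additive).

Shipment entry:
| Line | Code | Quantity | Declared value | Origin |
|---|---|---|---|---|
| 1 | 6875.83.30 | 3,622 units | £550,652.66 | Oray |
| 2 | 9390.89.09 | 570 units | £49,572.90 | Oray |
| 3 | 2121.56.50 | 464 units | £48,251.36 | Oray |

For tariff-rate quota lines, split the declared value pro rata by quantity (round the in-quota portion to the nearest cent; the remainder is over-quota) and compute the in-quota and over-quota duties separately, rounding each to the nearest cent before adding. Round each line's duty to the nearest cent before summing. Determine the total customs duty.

£482.51

Line 1 (6875.83.30, Oray, 3,622 units, £550,652.66):
Base rate for 6875.83.30 is £6.06/unit.
Origin Oray qualifies under the Solia–Oray agreement and 6875.83.30 is covered: preferential rate Free applies instead.
Duty = £550,652.66 × 0% = £0.00.
Line 2 (9390.89.09, Oray, 570 units, £49,572.90):
Base rate for 9390.89.09 is £0.33/unit.
Origin Oray qualifies under the Solia–Oray agreement and 9390.89.09 is covered: preferential rate Free applies instead.
The additional-duty order on 9390.89.09 targets Talune, not Oray; it does not apply.
Duty = £49,572.90 × 0% = £0.00.
Line 3 (2121.56.50, Oray, 464 units, £48,251.36):
Code 2121.56.50 is under a tariff-rate quota (threshold 629 units). Quantity 464 units is within the quota, so the in-quota rate 1% applies to the full value.
Duty = £48,251.36 × 1% = £482.51.
Total = £0.00 + £0.00 + £482.51 = £482.51.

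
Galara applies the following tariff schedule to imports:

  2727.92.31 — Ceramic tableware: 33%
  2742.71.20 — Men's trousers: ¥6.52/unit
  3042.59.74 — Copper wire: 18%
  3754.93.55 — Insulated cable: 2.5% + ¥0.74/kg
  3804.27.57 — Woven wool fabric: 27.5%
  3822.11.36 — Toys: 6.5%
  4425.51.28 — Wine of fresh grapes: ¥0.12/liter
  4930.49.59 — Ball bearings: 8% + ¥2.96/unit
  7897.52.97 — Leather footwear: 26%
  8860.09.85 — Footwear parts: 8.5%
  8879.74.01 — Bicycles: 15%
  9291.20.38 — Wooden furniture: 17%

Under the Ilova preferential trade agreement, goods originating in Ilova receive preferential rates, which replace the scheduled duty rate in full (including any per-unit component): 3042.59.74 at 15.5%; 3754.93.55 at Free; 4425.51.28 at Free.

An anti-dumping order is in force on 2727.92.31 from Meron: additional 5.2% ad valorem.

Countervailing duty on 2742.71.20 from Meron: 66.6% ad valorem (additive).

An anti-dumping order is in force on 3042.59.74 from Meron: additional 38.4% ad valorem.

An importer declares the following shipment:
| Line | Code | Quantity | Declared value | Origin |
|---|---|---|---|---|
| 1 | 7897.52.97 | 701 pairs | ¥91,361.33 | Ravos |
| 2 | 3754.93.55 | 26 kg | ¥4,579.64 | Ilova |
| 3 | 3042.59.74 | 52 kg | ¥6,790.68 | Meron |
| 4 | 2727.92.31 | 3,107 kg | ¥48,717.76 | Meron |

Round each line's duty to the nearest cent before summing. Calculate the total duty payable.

Line 1 (7897.52.97, Ravos, 701 pairs, ¥91,361.33):
Base rate for 7897.52.97 is 26%.
Duty = ¥91,361.33 × 26% = ¥23,753.95.
Line 2 (3754.93.55, Ilova, 26 kg, ¥4,579.64):
Base rate for 3754.93.55 is 2.5% + ¥0.74/kg.
Origin Ilova qualifies under the Galara–Ilova agreement and 3754.93.55 is covered: preferential rate Free applies instead.
Duty = ¥4,579.64 × 0% = ¥0.00.
Line 3 (3042.59.74, Meron, 52 kg, ¥6,790.68):
Base rate for 3042.59.74 is 18%.
3042.59.74 has an FTA preferential rate, but origin Meron is not Ilova; base rate stands.
Additional duty on 3042.59.74 from Meron: +38.4%. Applied ad valorem rate: 18% + 38.4% = 56.4%.
Duty = ¥6,790.68 × 56.4% = ¥3,829.94.
Line 4 (2727.92.31, Meron, 3,107 kg, ¥48,717.76):
Base rate for 2727.92.31 is 33%.
Additional duty on 2727.92.31 from Meron: +5.2%. Applied ad valorem rate: 33% + 5.2% = 38.2%.
Duty = ¥48,717.76 × 38.2% = ¥18,610.18.
Total = ¥23,753.95 + ¥0.00 + ¥3,829.94 + ¥18,610.18 = ¥46,194.07.

¥46,194.07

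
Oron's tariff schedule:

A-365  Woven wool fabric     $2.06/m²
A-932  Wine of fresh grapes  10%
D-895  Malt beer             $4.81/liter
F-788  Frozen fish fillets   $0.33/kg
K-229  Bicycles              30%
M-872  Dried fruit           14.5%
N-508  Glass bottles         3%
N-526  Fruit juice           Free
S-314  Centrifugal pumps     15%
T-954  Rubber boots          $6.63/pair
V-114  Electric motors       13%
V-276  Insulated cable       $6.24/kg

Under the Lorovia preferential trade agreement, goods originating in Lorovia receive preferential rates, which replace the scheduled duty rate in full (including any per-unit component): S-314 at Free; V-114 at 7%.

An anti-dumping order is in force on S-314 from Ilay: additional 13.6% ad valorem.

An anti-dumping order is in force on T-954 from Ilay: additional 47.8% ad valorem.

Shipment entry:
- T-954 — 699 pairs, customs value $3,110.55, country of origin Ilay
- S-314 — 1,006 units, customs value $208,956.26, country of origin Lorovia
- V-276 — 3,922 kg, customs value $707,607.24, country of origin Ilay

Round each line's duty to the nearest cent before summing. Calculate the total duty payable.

$30,594.49

Line 1 (T-954, Ilay, 699 pairs, $3,110.55):
Base rate for T-954 is $6.63/pair.
Additional duty on T-954 from Ilay: +47.8% ad valorem. Applied ad valorem rate = 47.8%.
Duty = $3,110.55 × 47.8% + 699 × $6.63 = $6,121.21.
Line 2 (S-314, Lorovia, 1,006 units, $208,956.26):
Base rate for S-314 is 15%.
Origin Lorovia qualifies under the Oron–Lorovia agreement and S-314 is covered: preferential rate Free applies instead.
The additional-duty order on S-314 targets Ilay, not Lorovia; it does not apply.
Duty = $208,956.26 × 0% = $0.00.
Line 3 (V-276, Ilay, 3,922 kg, $707,607.24):
Base rate for V-276 is $6.24/kg.
Duty = 3,922 × $6.24 = $24,473.28.
Total = $6,121.21 + $0.00 + $24,473.28 = $30,594.49.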